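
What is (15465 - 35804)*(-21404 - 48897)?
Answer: 1429852039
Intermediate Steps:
(15465 - 35804)*(-21404 - 48897) = -20339*(-70301) = 1429852039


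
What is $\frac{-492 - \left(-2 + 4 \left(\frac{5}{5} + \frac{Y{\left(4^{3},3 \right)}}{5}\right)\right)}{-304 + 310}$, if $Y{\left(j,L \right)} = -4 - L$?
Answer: $- \frac{407}{5} \approx -81.4$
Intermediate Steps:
$\frac{-492 - \left(-2 + 4 \left(\frac{5}{5} + \frac{Y{\left(4^{3},3 \right)}}{5}\right)\right)}{-304 + 310} = \frac{-492 + \left(2 - 4 \left(\frac{5}{5} + \frac{-4 - 3}{5}\right)\right)}{-304 + 310} = \frac{-492 + \left(2 - 4 \left(5 \cdot \frac{1}{5} + \left(-4 - 3\right) \frac{1}{5}\right)\right)}{6} = \left(-492 + \left(2 - 4 \left(1 - \frac{7}{5}\right)\right)\right) \frac{1}{6} = \left(-492 + \left(2 - - \frac{8}{5}\right)\right) \frac{1}{6} = \left(-492 + \left(2 + \frac{8}{5}\right)\right) \frac{1}{6} = \left(-492 + \frac{18}{5}\right) \frac{1}{6} = \left(- \frac{2442}{5}\right) \frac{1}{6} = - \frac{407}{5}$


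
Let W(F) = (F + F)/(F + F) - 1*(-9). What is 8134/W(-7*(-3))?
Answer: 4067/5 ≈ 813.40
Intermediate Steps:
W(F) = 10 (W(F) = (2*F)/((2*F)) + 9 = (2*F)*(1/(2*F)) + 9 = 1 + 9 = 10)
8134/W(-7*(-3)) = 8134/10 = 8134*(1/10) = 4067/5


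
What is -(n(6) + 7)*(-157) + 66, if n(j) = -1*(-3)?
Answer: 1636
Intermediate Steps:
n(j) = 3
-(n(6) + 7)*(-157) + 66 = -(3 + 7)*(-157) + 66 = -1*10*(-157) + 66 = -10*(-157) + 66 = 1570 + 66 = 1636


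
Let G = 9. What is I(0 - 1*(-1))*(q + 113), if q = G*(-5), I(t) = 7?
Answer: 476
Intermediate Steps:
q = -45 (q = 9*(-5) = -45)
I(0 - 1*(-1))*(q + 113) = 7*(-45 + 113) = 7*68 = 476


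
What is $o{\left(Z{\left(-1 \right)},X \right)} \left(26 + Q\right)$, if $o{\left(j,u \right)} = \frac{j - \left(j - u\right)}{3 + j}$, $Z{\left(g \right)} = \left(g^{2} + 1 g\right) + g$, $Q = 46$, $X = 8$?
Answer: $288$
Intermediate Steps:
$Z{\left(g \right)} = g^{2} + 2 g$ ($Z{\left(g \right)} = \left(g^{2} + g\right) + g = \left(g + g^{2}\right) + g = g^{2} + 2 g$)
$o{\left(j,u \right)} = \frac{u}{3 + j}$
$o{\left(Z{\left(-1 \right)},X \right)} \left(26 + Q\right) = \frac{8}{3 - \left(2 - 1\right)} \left(26 + 46\right) = \frac{8}{3 - 1} \cdot 72 = \frac{8}{2} \cdot 72 = 8 \cdot \frac{1}{2} \cdot 72 = 4 \cdot 72 = 288$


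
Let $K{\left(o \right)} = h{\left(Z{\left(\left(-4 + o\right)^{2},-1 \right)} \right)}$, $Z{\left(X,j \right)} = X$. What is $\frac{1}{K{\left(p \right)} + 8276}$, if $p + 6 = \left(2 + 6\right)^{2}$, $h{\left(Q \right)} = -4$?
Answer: $\frac{1}{8272} \approx 0.00012089$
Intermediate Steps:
$p = 58$ ($p = -6 + \left(2 + 6\right)^{2} = -6 + 8^{2} = -6 + 64 = 58$)
$K{\left(o \right)} = -4$
$\frac{1}{K{\left(p \right)} + 8276} = \frac{1}{-4 + 8276} = \frac{1}{8272}$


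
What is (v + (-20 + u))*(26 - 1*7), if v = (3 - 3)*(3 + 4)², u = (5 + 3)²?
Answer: 836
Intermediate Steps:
u = 64 (u = 8² = 64)
v = 0 (v = 0*7² = 0*49 = 0)
(v + (-20 + u))*(26 - 1*7) = (0 + (-20 + 64))*(26 - 1*7) = (0 + 44)*(26 - 7) = 44*19 = 836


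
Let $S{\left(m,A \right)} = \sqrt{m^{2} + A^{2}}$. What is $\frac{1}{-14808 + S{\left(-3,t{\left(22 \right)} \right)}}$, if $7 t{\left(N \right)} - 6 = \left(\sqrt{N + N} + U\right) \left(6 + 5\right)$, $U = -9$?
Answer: $- \frac{1}{14808 - \sqrt{9 + \left(\frac{93}{7} - \frac{22 \sqrt{11}}{7}\right)^{2}}} \approx -6.755 \cdot 10^{-5}$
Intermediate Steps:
$t{\left(N \right)} = - \frac{93}{7} + \frac{11 \sqrt{2} \sqrt{N}}{7}$ ($t{\left(N \right)} = \frac{6}{7} + \frac{\left(\sqrt{N + N} - 9\right) \left(6 + 5\right)}{7} = \frac{6}{7} + \frac{\left(\sqrt{2 N} - 9\right) 11}{7} = \frac{6}{7} + \frac{\left(\sqrt{2} \sqrt{N} - 9\right) 11}{7} = \frac{6}{7} + \frac{\left(-9 + \sqrt{2} \sqrt{N}\right) 11}{7} = \frac{6}{7} + \frac{-99 + 11 \sqrt{2} \sqrt{N}}{7} = \frac{6}{7} + \left(- \frac{99}{7} + \frac{11 \sqrt{2} \sqrt{N}}{7}\right) = - \frac{93}{7} + \frac{11 \sqrt{2} \sqrt{N}}{7}$)
$S{\left(m,A \right)} = \sqrt{A^{2} + m^{2}}$
$\frac{1}{-14808 + S{\left(-3,t{\left(22 \right)} \right)}} = \frac{1}{-14808 + \sqrt{\left(- \frac{93}{7} + \frac{11 \sqrt{2} \sqrt{22}}{7}\right)^{2} + \left(-3\right)^{2}}} = \frac{1}{-14808 + \sqrt{\left(- \frac{93}{7} + \frac{22 \sqrt{11}}{7}\right)^{2} + 9}} = \frac{1}{-14808 + \sqrt{9 + \left(- \frac{93}{7} + \frac{22 \sqrt{11}}{7}\right)^{2}}}$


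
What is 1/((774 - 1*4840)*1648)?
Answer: -1/6700768 ≈ -1.4924e-7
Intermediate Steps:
1/((774 - 1*4840)*1648) = (1/1648)/(774 - 4840) = (1/1648)/(-4066) = -1/4066*1/1648 = -1/6700768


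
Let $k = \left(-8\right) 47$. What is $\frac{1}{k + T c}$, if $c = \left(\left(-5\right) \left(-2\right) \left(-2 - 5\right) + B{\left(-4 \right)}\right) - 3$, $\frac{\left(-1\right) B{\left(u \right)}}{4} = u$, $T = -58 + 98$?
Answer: $- \frac{1}{2656} \approx -0.00037651$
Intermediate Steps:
$T = 40$
$B{\left(u \right)} = - 4 u$
$k = -376$
$c = -57$ ($c = \left(\left(-5\right) \left(-2\right) \left(-2 - 5\right) - -16\right) - 3 = \left(10 \left(-7\right) + 16\right) - 3 = \left(-70 + 16\right) - 3 = -54 - 3 = -57$)
$\frac{1}{k + T c} = \frac{1}{-376 + 40 \left(-57\right)} = \frac{1}{-376 - 2280} = \frac{1}{-2656} = - \frac{1}{2656}$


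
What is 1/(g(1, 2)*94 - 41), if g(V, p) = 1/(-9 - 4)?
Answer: -13/627 ≈ -0.020734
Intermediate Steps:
g(V, p) = -1/13 (g(V, p) = 1/(-13) = -1/13)
1/(g(1, 2)*94 - 41) = 1/(-1/13*94 - 41) = 1/(-94/13 - 41) = 1/(-627/13) = -13/627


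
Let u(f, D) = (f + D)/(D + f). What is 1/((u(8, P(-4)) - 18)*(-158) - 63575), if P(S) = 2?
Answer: -1/60889 ≈ -1.6423e-5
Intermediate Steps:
u(f, D) = 1 (u(f, D) = (D + f)/(D + f) = 1)
1/((u(8, P(-4)) - 18)*(-158) - 63575) = 1/((1 - 18)*(-158) - 63575) = 1/(-17*(-158) - 63575) = 1/(2686 - 63575) = 1/(-60889) = -1/60889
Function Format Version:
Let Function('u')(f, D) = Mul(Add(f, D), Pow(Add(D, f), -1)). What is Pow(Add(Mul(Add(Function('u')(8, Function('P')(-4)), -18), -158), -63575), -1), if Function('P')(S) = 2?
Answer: Rational(-1, 60889) ≈ -1.6423e-5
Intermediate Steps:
Function('u')(f, D) = 1 (Function('u')(f, D) = Mul(Add(D, f), Pow(Add(D, f), -1)) = 1)
Pow(Add(Mul(Add(Function('u')(8, Function('P')(-4)), -18), -158), -63575), -1) = Pow(Add(Mul(Add(1, -18), -158), -63575), -1) = Pow(Add(Mul(-17, -158), -63575), -1) = Pow(Add(2686, -63575), -1) = Pow(-60889, -1) = Rational(-1, 60889)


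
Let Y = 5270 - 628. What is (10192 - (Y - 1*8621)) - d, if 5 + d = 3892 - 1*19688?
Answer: 29972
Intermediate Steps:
Y = 4642
d = -15801 (d = -5 + (3892 - 1*19688) = -5 + (3892 - 19688) = -5 - 15796 = -15801)
(10192 - (Y - 1*8621)) - d = (10192 - (4642 - 1*8621)) - 1*(-15801) = (10192 - (4642 - 8621)) + 15801 = (10192 - 1*(-3979)) + 15801 = (10192 + 3979) + 15801 = 14171 + 15801 = 29972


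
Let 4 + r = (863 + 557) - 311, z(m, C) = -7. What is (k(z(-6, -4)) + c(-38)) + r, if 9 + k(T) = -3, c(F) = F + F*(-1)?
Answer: 1093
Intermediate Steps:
c(F) = 0 (c(F) = F - F = 0)
r = 1105 (r = -4 + ((863 + 557) - 311) = -4 + (1420 - 311) = -4 + 1109 = 1105)
k(T) = -12 (k(T) = -9 - 3 = -12)
(k(z(-6, -4)) + c(-38)) + r = (-12 + 0) + 1105 = -12 + 1105 = 1093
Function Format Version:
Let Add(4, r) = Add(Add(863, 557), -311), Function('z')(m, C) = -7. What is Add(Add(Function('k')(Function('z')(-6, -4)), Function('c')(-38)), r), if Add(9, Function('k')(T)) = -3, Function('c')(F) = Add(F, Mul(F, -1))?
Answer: 1093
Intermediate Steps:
Function('c')(F) = 0 (Function('c')(F) = Add(F, Mul(-1, F)) = 0)
r = 1105 (r = Add(-4, Add(Add(863, 557), -311)) = Add(-4, Add(1420, -311)) = Add(-4, 1109) = 1105)
Function('k')(T) = -12 (Function('k')(T) = Add(-9, -3) = -12)
Add(Add(Function('k')(Function('z')(-6, -4)), Function('c')(-38)), r) = Add(Add(-12, 0), 1105) = Add(-12, 1105) = 1093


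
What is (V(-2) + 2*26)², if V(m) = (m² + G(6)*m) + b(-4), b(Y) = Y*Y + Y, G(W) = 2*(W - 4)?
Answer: 3600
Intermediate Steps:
G(W) = -8 + 2*W (G(W) = 2*(-4 + W) = -8 + 2*W)
b(Y) = Y + Y² (b(Y) = Y² + Y = Y + Y²)
V(m) = 12 + m² + 4*m (V(m) = (m² + (-8 + 2*6)*m) - 4*(1 - 4) = (m² + (-8 + 12)*m) - 4*(-3) = (m² + 4*m) + 12 = 12 + m² + 4*m)
(V(-2) + 2*26)² = ((12 + (-2)² + 4*(-2)) + 2*26)² = ((12 + 4 - 8) + 52)² = (8 + 52)² = 60² = 3600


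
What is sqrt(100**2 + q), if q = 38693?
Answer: sqrt(48693) ≈ 220.66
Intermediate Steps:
sqrt(100**2 + q) = sqrt(100**2 + 38693) = sqrt(10000 + 38693) = sqrt(48693)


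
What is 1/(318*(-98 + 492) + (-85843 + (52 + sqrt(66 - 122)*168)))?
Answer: 627/24792215 - 16*I*sqrt(14)/74376645 ≈ 2.529e-5 - 8.0491e-7*I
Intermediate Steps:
1/(318*(-98 + 492) + (-85843 + (52 + sqrt(66 - 122)*168))) = 1/(318*394 + (-85843 + (52 + sqrt(-56)*168))) = 1/(125292 + (-85843 + (52 + (2*I*sqrt(14))*168))) = 1/(125292 + (-85843 + (52 + 336*I*sqrt(14)))) = 1/(125292 + (-85791 + 336*I*sqrt(14))) = 1/(39501 + 336*I*sqrt(14))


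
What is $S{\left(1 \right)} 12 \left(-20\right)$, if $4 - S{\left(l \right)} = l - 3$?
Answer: $-1440$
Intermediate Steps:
$S{\left(l \right)} = 7 - l$ ($S{\left(l \right)} = 4 - \left(l - 3\right) = 4 - \left(-3 + l\right) = 7 - l$)
$S{\left(1 \right)} 12 \left(-20\right) = \left(7 - 1\right) 12 \left(-20\right) = 6 \cdot 12 \left(-20\right) = 72 \left(-20\right) = -1440$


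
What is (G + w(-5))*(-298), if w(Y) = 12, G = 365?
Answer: -112346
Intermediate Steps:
(G + w(-5))*(-298) = (365 + 12)*(-298) = 377*(-298) = -112346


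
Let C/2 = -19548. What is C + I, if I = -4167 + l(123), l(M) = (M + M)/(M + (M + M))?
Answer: -129787/3 ≈ -43262.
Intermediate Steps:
C = -39096 (C = 2*(-19548) = -39096)
l(M) = ⅔ (l(M) = (2*M)/(M + 2*M) = (2*M)/((3*M)) = (2*M)*(1/(3*M)) = ⅔)
I = -12499/3 (I = -4167 + ⅔ = -12499/3 ≈ -4166.3)
C + I = -39096 - 12499/3 = -129787/3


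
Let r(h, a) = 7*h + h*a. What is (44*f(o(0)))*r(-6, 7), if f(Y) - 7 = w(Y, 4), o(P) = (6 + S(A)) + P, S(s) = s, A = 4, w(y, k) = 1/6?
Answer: -26488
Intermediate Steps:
w(y, k) = ⅙
o(P) = 10 + P (o(P) = (6 + 4) + P = 10 + P)
r(h, a) = 7*h + a*h
f(Y) = 43/6 (f(Y) = 7 + ⅙ = 43/6)
(44*f(o(0)))*r(-6, 7) = (44*(43/6))*(-6*(7 + 7)) = 946*(-6*14)/3 = (946/3)*(-84) = -26488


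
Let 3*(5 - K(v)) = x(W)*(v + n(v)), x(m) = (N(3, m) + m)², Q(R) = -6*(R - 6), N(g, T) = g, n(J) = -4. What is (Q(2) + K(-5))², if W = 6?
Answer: 73984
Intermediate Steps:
Q(R) = 36 - 6*R (Q(R) = -6*(-6 + R) = 36 - 6*R)
x(m) = (3 + m)²
K(v) = 113 - 27*v (K(v) = 5 - (3 + 6)²*(v - 4)/3 = 5 - 9²*(-4 + v)/3 = 5 - 27*(-4 + v) = 5 - (-324 + 81*v)/3 = 5 + (108 - 27*v) = 113 - 27*v)
(Q(2) + K(-5))² = ((36 - 6*2) + (113 - 27*(-5)))² = ((36 - 12) + (113 + 135))² = (24 + 248)² = 272² = 73984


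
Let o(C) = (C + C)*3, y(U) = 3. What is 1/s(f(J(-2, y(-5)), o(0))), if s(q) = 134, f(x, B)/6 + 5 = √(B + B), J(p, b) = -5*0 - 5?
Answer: 1/134 ≈ 0.0074627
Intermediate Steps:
o(C) = 6*C (o(C) = (2*C)*3 = 6*C)
J(p, b) = -5 (J(p, b) = 0 - 5 = -5)
f(x, B) = -30 + 6*√2*√B (f(x, B) = -30 + 6*√(B + B) = -30 + 6*√(2*B) = -30 + 6*(√2*√B) = -30 + 6*√2*√B)
1/s(f(J(-2, y(-5)), o(0))) = 1/134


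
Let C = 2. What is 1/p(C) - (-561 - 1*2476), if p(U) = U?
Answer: 6075/2 ≈ 3037.5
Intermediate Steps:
1/p(C) - (-561 - 1*2476) = 1/2 - (-561 - 1*2476) = ½ - (-561 - 2476) = ½ - 1*(-3037) = ½ + 3037 = 6075/2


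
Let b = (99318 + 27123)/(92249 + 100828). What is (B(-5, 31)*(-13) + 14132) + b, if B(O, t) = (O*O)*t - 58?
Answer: 34408144/7151 ≈ 4811.7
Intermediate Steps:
B(O, t) = -58 + t*O² (B(O, t) = O²*t - 58 = t*O² - 58 = -58 + t*O²)
b = 4683/7151 (b = 126441/193077 = 126441*(1/193077) = 4683/7151 ≈ 0.65487)
(B(-5, 31)*(-13) + 14132) + b = ((-58 + 31*(-5)²)*(-13) + 14132) + 4683/7151 = ((-58 + 31*25)*(-13) + 14132) + 4683/7151 = ((-58 + 775)*(-13) + 14132) + 4683/7151 = (717*(-13) + 14132) + 4683/7151 = (-9321 + 14132) + 4683/7151 = 4811 + 4683/7151 = 34408144/7151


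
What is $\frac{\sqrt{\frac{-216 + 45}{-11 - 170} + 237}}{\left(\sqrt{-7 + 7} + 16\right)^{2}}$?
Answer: $\frac{\sqrt{1948827}}{23168} \approx 0.060256$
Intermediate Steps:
$\frac{\sqrt{\frac{-216 + 45}{-11 - 170} + 237}}{\left(\sqrt{-7 + 7} + 16\right)^{2}} = \frac{\sqrt{- \frac{171}{-181} + 237}}{\left(\sqrt{0} + 16\right)^{2}} = \frac{\sqrt{\left(-171\right) \left(- \frac{1}{181}\right) + 237}}{\left(0 + 16\right)^{2}} = \frac{\sqrt{\frac{171}{181} + 237}}{16^{2}} = \frac{\sqrt{\frac{43068}{181}}}{256} = \frac{2 \sqrt{1948827}}{181} \cdot \frac{1}{256} = \frac{\sqrt{1948827}}{23168}$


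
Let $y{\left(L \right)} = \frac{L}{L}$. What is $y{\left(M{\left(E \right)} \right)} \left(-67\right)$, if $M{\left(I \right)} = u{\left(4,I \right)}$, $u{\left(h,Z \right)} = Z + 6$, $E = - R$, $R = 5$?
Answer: $-67$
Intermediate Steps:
$E = -5$ ($E = \left(-1\right) 5 = -5$)
$u{\left(h,Z \right)} = 6 + Z$
$M{\left(I \right)} = 6 + I$
$y{\left(L \right)} = 1$
$y{\left(M{\left(E \right)} \right)} \left(-67\right) = 1 \left(-67\right) = -67$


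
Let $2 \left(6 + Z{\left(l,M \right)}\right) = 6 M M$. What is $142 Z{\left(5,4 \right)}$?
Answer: $5964$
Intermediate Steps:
$Z{\left(l,M \right)} = -6 + 3 M^{2}$ ($Z{\left(l,M \right)} = -6 + \frac{6 M M}{2} = -6 + \frac{6 M^{2}}{2} = -6 + 3 M^{2}$)
$142 Z{\left(5,4 \right)} = 142 \left(-6 + 3 \cdot 4^{2}\right) = 142 \left(-6 + 3 \cdot 16\right) = 142 \left(-6 + 48\right) = 142 \cdot 42 = 5964$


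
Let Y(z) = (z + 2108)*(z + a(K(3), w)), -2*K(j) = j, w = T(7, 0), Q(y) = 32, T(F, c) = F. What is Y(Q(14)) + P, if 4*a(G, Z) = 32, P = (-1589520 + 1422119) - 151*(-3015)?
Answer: 373464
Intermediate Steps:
w = 7
P = 287864 (P = -167401 + 455265 = 287864)
K(j) = -j/2
a(G, Z) = 8 (a(G, Z) = (¼)*32 = 8)
Y(z) = (8 + z)*(2108 + z) (Y(z) = (z + 2108)*(z + 8) = (2108 + z)*(8 + z) = (8 + z)*(2108 + z))
Y(Q(14)) + P = (16864 + 32² + 2116*32) + 287864 = (16864 + 1024 + 67712) + 287864 = 85600 + 287864 = 373464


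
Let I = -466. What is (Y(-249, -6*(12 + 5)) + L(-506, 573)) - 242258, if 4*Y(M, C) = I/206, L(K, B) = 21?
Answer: -99801877/412 ≈ -2.4224e+5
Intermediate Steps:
Y(M, C) = -233/412 (Y(M, C) = (-466/206)/4 = (-466*1/206)/4 = (1/4)*(-233/103) = -233/412)
(Y(-249, -6*(12 + 5)) + L(-506, 573)) - 242258 = (-233/412 + 21) - 242258 = 8419/412 - 242258 = -99801877/412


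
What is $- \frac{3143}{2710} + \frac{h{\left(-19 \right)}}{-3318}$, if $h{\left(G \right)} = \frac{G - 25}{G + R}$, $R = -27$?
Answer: $- \frac{119957261}{103405470} \approx -1.1601$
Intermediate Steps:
$h{\left(G \right)} = \frac{-25 + G}{-27 + G}$ ($h{\left(G \right)} = \frac{G - 25}{G - 27} = \frac{-25 + G}{-27 + G}$)
$- \frac{3143}{2710} + \frac{h{\left(-19 \right)}}{-3318} = - \frac{3143}{2710} + \frac{\frac{1}{-27 - 19} \left(-25 - 19\right)}{-3318} = \left(-3143\right) \frac{1}{2710} + \frac{1}{-46} \left(-44\right) \left(- \frac{1}{3318}\right) = - \frac{3143}{2710} + \left(- \frac{1}{46}\right) \left(-44\right) \left(- \frac{1}{3318}\right) = - \frac{3143}{2710} + \frac{22}{23} \left(- \frac{1}{3318}\right) = - \frac{3143}{2710} - \frac{11}{38157} = - \frac{119957261}{103405470}$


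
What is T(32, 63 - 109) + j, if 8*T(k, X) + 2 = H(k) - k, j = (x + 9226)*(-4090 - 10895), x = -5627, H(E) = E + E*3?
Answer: -215724013/4 ≈ -5.3931e+7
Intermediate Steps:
H(E) = 4*E (H(E) = E + 3*E = 4*E)
j = -53931015 (j = (-5627 + 9226)*(-4090 - 10895) = 3599*(-14985) = -53931015)
T(k, X) = -¼ + 3*k/8 (T(k, X) = -¼ + (4*k - k)/8 = -¼ + (3*k)/8 = -¼ + 3*k/8)
T(32, 63 - 109) + j = (-¼ + (3/8)*32) - 53931015 = (-¼ + 12) - 53931015 = 47/4 - 53931015 = -215724013/4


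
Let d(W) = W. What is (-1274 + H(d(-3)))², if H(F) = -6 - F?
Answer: 1630729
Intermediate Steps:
(-1274 + H(d(-3)))² = (-1274 + (-6 - 1*(-3)))² = (-1274 + (-6 + 3))² = (-1274 - 3)² = (-1277)² = 1630729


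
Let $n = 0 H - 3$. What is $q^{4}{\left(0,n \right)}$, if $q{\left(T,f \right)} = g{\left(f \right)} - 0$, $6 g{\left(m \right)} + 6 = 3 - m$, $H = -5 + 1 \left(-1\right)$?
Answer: $0$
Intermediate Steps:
$H = -6$ ($H = -5 - 1 = -6$)
$g{\left(m \right)} = - \frac{1}{2} - \frac{m}{6}$ ($g{\left(m \right)} = -1 + \frac{3 - m}{6} = -1 - \left(- \frac{1}{2} + \frac{m}{6}\right) = - \frac{1}{2} - \frac{m}{6}$)
$n = -3$ ($n = 0 \left(-6\right) - 3 = 0 - 3 = -3$)
$q{\left(T,f \right)} = - \frac{1}{2} - \frac{f}{6}$ ($q{\left(T,f \right)} = \left(- \frac{1}{2} - \frac{f}{6}\right) - 0 = \left(- \frac{1}{2} - \frac{f}{6}\right) + 0 = - \frac{1}{2} - \frac{f}{6}$)
$q^{4}{\left(0,n \right)} = \left(- \frac{1}{2} - - \frac{1}{2}\right)^{4} = \left(- \frac{1}{2} + \frac{1}{2}\right)^{4} = 0^{4} = 0$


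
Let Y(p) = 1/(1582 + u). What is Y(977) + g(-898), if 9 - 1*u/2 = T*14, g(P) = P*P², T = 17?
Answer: -813945490207/1124 ≈ -7.2415e+8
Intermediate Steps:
g(P) = P³
u = -458 (u = 18 - 34*14 = 18 - 2*238 = 18 - 476 = -458)
Y(p) = 1/1124 (Y(p) = 1/(1582 - 458) = 1/1124)
Y(977) + g(-898) = 1/1124 + (-898)³ = 1/1124 - 724150792 = -813945490207/1124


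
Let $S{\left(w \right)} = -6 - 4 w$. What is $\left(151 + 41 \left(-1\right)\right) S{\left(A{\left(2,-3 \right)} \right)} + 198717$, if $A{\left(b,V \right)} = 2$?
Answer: $197177$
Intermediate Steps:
$S{\left(w \right)} = -6 - 4 w$
$\left(151 + 41 \left(-1\right)\right) S{\left(A{\left(2,-3 \right)} \right)} + 198717 = \left(151 + 41 \left(-1\right)\right) \left(-6 - 8\right) + 198717 = \left(151 - 41\right) \left(-6 - 8\right) + 198717 = 110 \left(-14\right) + 198717 = -1540 + 198717 = 197177$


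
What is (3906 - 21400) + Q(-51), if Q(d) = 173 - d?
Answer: -17270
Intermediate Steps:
(3906 - 21400) + Q(-51) = (3906 - 21400) + (173 - 1*(-51)) = -17494 + (173 + 51) = -17494 + 224 = -17270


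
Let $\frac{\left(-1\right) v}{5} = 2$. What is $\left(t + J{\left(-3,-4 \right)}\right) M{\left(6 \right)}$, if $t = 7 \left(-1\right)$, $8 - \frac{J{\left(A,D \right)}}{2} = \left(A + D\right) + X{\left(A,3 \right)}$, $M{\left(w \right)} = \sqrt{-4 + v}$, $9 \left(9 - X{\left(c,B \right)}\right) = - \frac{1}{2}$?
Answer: $\frac{44 i \sqrt{14}}{9} \approx 18.293 i$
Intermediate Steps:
$v = -10$ ($v = \left(-5\right) 2 = -10$)
$X{\left(c,B \right)} = \frac{163}{18}$ ($X{\left(c,B \right)} = 9 - \frac{\left(-1\right) \frac{1}{2}}{9} = 9 - - \frac{1}{18} = 9 + \frac{1}{18} = \frac{163}{18}$)
$M{\left(w \right)} = i \sqrt{14}$ ($M{\left(w \right)} = \sqrt{-4 - 10} = \sqrt{-14} = i \sqrt{14}$)
$J{\left(A,D \right)} = - \frac{19}{9} - 2 A - 2 D$ ($J{\left(A,D \right)} = 16 - 2 \left(\left(A + D\right) + \frac{163}{18}\right) = 16 - 2 \left(\frac{163}{18} + A + D\right) = 16 - \left(\frac{163}{9} + 2 A + 2 D\right) = - \frac{19}{9} - 2 A - 2 D$)
$t = -7$
$\left(t + J{\left(-3,-4 \right)}\right) M{\left(6 \right)} = \left(-7 - - \frac{107}{9}\right) i \sqrt{14} = \left(-7 + \left(- \frac{19}{9} + 6 + 8\right)\right) i \sqrt{14} = \left(-7 + \frac{107}{9}\right) i \sqrt{14} = \frac{44 i \sqrt{14}}{9}$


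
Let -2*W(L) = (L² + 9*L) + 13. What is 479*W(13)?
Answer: -143221/2 ≈ -71611.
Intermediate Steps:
W(L) = -13/2 - 9*L/2 - L²/2 (W(L) = -((L² + 9*L) + 13)/2 = -(13 + L² + 9*L)/2 = -13/2 - 9*L/2 - L²/2)
479*W(13) = 479*(-13/2 - 9/2*13 - ½*13²) = 479*(-13/2 - 117/2 - ½*169) = 479*(-13/2 - 117/2 - 169/2) = 479*(-299/2) = -143221/2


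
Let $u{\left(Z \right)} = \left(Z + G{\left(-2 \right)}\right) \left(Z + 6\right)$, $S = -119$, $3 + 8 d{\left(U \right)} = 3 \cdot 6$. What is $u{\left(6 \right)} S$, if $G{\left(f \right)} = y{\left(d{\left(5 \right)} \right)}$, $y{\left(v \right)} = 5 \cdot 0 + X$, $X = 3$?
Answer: $-12852$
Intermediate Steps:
$d{\left(U \right)} = \frac{15}{8}$ ($d{\left(U \right)} = - \frac{3}{8} + \frac{3 \cdot 6}{8} = - \frac{3}{8} + \frac{1}{8} \cdot 18 = - \frac{3}{8} + \frac{9}{4} = \frac{15}{8}$)
$y{\left(v \right)} = 3$ ($y{\left(v \right)} = 5 \cdot 0 + 3 = 0 + 3 = 3$)
$G{\left(f \right)} = 3$
$u{\left(Z \right)} = \left(3 + Z\right) \left(6 + Z\right)$ ($u{\left(Z \right)} = \left(Z + 3\right) \left(Z + 6\right) = \left(3 + Z\right) \left(6 + Z\right)$)
$u{\left(6 \right)} S = \left(18 + 6^{2} + 9 \cdot 6\right) \left(-119\right) = \left(18 + 36 + 54\right) \left(-119\right) = 108 \left(-119\right) = -12852$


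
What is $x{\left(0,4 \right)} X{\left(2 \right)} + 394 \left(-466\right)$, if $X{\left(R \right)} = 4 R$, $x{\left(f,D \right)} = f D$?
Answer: $-183604$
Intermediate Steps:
$x{\left(f,D \right)} = D f$
$x{\left(0,4 \right)} X{\left(2 \right)} + 394 \left(-466\right) = 4 \cdot 0 \cdot 4 \cdot 2 + 394 \left(-466\right) = 0 \cdot 8 - 183604 = 0 - 183604 = -183604$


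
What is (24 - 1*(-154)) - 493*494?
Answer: -243364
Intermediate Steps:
(24 - 1*(-154)) - 493*494 = (24 + 154) - 243542 = 178 - 243542 = -243364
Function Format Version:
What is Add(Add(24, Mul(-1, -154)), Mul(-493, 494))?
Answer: -243364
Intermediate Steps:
Add(Add(24, Mul(-1, -154)), Mul(-493, 494)) = Add(Add(24, 154), -243542) = Add(178, -243542) = -243364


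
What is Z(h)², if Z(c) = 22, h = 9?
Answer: 484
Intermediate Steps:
Z(h)² = 22² = 484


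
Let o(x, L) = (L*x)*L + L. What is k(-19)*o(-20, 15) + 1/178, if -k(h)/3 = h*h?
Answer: 864591391/178 ≈ 4.8573e+6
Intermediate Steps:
o(x, L) = L + x*L² (o(x, L) = x*L² + L = L + x*L²)
k(h) = -3*h² (k(h) = -3*h*h = -3*h²)
k(-19)*o(-20, 15) + 1/178 = (-3*(-19)²)*(15*(1 + 15*(-20))) + 1/178 = (-3*361)*(15*(1 - 300)) + 1/178 = -16245*(-299) + 1/178 = -1083*(-4485) + 1/178 = 4857255 + 1/178 = 864591391/178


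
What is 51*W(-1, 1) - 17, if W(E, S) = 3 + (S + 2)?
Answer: 289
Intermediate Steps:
W(E, S) = 5 + S (W(E, S) = 3 + (2 + S) = 5 + S)
51*W(-1, 1) - 17 = 51*(5 + 1) - 17 = 51*6 - 17 = 306 - 17 = 289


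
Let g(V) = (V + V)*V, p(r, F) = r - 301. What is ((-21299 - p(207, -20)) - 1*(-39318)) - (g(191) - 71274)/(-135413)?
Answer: 2452737357/135413 ≈ 18113.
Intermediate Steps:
p(r, F) = -301 + r
g(V) = 2*V² (g(V) = (2*V)*V = 2*V²)
((-21299 - p(207, -20)) - 1*(-39318)) - (g(191) - 71274)/(-135413) = ((-21299 - (-301 + 207)) - 1*(-39318)) - (2*191² - 71274)/(-135413) = ((-21299 - 1*(-94)) + 39318) - (2*36481 - 71274)*(-1)/135413 = ((-21299 + 94) + 39318) - (72962 - 71274)*(-1)/135413 = (-21205 + 39318) - 1688*(-1)/135413 = 18113 - 1*(-1688/135413) = 18113 + 1688/135413 = 2452737357/135413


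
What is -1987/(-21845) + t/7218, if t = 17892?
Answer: 22510717/8759845 ≈ 2.5698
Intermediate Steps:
-1987/(-21845) + t/7218 = -1987/(-21845) + 17892/7218 = -1987*(-1/21845) + 17892*(1/7218) = 1987/21845 + 994/401 = 22510717/8759845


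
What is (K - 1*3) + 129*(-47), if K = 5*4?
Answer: -6046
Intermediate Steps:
K = 20
(K - 1*3) + 129*(-47) = (20 - 1*3) + 129*(-47) = (20 - 3) - 6063 = 17 - 6063 = -6046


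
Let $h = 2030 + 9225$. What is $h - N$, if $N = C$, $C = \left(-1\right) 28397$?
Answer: $39652$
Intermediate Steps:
$C = -28397$
$h = 11255$
$N = -28397$
$h - N = 11255 - -28397 = 11255 + 28397 = 39652$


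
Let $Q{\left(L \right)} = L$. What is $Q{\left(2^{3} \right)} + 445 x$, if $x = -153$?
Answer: $-68077$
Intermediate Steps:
$Q{\left(2^{3} \right)} + 445 x = 2^{3} + 445 \left(-153\right) = 8 - 68085 = -68077$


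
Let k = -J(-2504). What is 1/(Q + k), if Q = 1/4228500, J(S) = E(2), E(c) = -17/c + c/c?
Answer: 4228500/31713751 ≈ 0.13333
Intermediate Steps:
E(c) = 1 - 17/c (E(c) = -17/c + 1 = 1 - 17/c)
J(S) = -15/2 (J(S) = (-17 + 2)/2 = (1/2)*(-15) = -15/2)
Q = 1/4228500 ≈ 2.3649e-7
k = 15/2 (k = -1*(-15/2) = 15/2 ≈ 7.5000)
1/(Q + k) = 1/(1/4228500 + 15/2) = 1/(31713751/4228500) = 4228500/31713751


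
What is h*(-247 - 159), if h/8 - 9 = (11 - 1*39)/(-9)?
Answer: -354032/9 ≈ -39337.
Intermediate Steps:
h = 872/9 (h = 72 + 8*((11 - 1*39)/(-9)) = 72 + 8*((11 - 39)*(-⅑)) = 72 + 8*(-28*(-⅑)) = 72 + 8*(28/9) = 72 + 224/9 = 872/9 ≈ 96.889)
h*(-247 - 159) = 872*(-247 - 159)/9 = (872/9)*(-406) = -354032/9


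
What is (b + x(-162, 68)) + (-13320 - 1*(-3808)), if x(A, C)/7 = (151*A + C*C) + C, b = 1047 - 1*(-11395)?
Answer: -135460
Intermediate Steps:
b = 12442 (b = 1047 + 11395 = 12442)
x(A, C) = 7*C + 7*C**2 + 1057*A (x(A, C) = 7*((151*A + C*C) + C) = 7*((151*A + C**2) + C) = 7*((C**2 + 151*A) + C) = 7*(C + C**2 + 151*A) = 7*C + 7*C**2 + 1057*A)
(b + x(-162, 68)) + (-13320 - 1*(-3808)) = (12442 + (7*68 + 7*68**2 + 1057*(-162))) + (-13320 - 1*(-3808)) = (12442 + (476 + 7*4624 - 171234)) + (-13320 + 3808) = (12442 + (476 + 32368 - 171234)) - 9512 = (12442 - 138390) - 9512 = -125948 - 9512 = -135460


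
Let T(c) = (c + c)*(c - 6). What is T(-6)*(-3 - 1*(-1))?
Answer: -288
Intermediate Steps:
T(c) = 2*c*(-6 + c) (T(c) = (2*c)*(-6 + c) = 2*c*(-6 + c))
T(-6)*(-3 - 1*(-1)) = (2*(-6)*(-6 - 6))*(-3 - 1*(-1)) = (2*(-6)*(-12))*(-3 + 1) = 144*(-2) = -288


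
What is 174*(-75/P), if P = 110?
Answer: -1305/11 ≈ -118.64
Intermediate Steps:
174*(-75/P) = 174*(-75/110) = 174*(-75*1/110) = 174*(-15/22) = -1305/11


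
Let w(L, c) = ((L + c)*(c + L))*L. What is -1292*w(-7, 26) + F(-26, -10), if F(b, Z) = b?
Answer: 3264858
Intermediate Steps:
w(L, c) = L*(L + c)**2 (w(L, c) = ((L + c)*(L + c))*L = (L + c)**2*L = L*(L + c)**2)
-1292*w(-7, 26) + F(-26, -10) = -(-9044)*(-7 + 26)**2 - 26 = -(-9044)*19**2 - 26 = -(-9044)*361 - 26 = -1292*(-2527) - 26 = 3264884 - 26 = 3264858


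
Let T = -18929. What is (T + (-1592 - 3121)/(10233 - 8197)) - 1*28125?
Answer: -95806657/2036 ≈ -47056.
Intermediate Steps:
(T + (-1592 - 3121)/(10233 - 8197)) - 1*28125 = (-18929 + (-1592 - 3121)/(10233 - 8197)) - 1*28125 = (-18929 - 4713/2036) - 28125 = -38544157/2036 - 28125 = -95806657/2036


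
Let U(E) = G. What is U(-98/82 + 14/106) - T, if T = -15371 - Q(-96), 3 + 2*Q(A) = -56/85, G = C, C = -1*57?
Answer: 2603069/170 ≈ 15312.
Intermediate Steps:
C = -57
G = -57
Q(A) = -311/170 (Q(A) = -3/2 + (-56/85)/2 = -3/2 + (-56*1/85)/2 = -3/2 + (½)*(-56/85) = -3/2 - 28/85 = -311/170)
U(E) = -57
T = -2612759/170 (T = -15371 - 1*(-311/170) = -15371 + 311/170 = -2612759/170 ≈ -15369.)
U(-98/82 + 14/106) - T = -57 - 1*(-2612759/170) = -57 + 2612759/170 = 2603069/170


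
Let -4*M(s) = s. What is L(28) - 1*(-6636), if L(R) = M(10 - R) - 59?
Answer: 13163/2 ≈ 6581.5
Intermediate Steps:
M(s) = -s/4
L(R) = -123/2 + R/4 (L(R) = -(10 - R)/4 - 59 = (-5/2 + R/4) - 59 = -123/2 + R/4)
L(28) - 1*(-6636) = (-123/2 + (1/4)*28) - 1*(-6636) = (-123/2 + 7) + 6636 = -109/2 + 6636 = 13163/2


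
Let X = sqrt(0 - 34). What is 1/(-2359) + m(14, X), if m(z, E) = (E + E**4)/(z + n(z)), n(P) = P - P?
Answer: 194785/2359 + I*sqrt(34)/14 ≈ 82.571 + 0.4165*I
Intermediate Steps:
n(P) = 0
X = I*sqrt(34) (X = sqrt(-34) = I*sqrt(34) ≈ 5.8309*I)
m(z, E) = (E + E**4)/z (m(z, E) = (E + E**4)/(z + 0) = (E + E**4)/z)
1/(-2359) + m(14, X) = 1/(-2359) + (I*sqrt(34) + (I*sqrt(34))**4)/14 = -1/2359 + (I*sqrt(34) + 1156)/14 = -1/2359 + (1156 + I*sqrt(34))/14 = -1/2359 + (578/7 + I*sqrt(34)/14) = 194785/2359 + I*sqrt(34)/14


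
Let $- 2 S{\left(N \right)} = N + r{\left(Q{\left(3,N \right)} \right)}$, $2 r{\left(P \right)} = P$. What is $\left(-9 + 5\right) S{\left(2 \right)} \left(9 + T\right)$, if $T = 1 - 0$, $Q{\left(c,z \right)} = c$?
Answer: $70$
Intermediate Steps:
$r{\left(P \right)} = \frac{P}{2}$
$T = 1$ ($T = 1 + 0 = 1$)
$S{\left(N \right)} = - \frac{3}{4} - \frac{N}{2}$ ($S{\left(N \right)} = - \frac{N + \frac{1}{2} \cdot 3}{2} = - \frac{N + \frac{3}{2}}{2} = - \frac{\frac{3}{2} + N}{2} = - \frac{3}{4} - \frac{N}{2}$)
$\left(-9 + 5\right) S{\left(2 \right)} \left(9 + T\right) = \left(-9 + 5\right) \left(- \frac{3}{4} - 1\right) \left(9 + 1\right) = - 4 \left(- \frac{3}{4} - 1\right) 10 = \left(-4\right) \left(- \frac{7}{4}\right) 10 = 7 \cdot 10 = 70$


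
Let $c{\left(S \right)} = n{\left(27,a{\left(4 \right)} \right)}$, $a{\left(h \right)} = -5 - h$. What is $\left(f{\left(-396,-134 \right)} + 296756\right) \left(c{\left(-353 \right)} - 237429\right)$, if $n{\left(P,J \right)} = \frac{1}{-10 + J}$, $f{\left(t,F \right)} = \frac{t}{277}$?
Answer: $- \frac{370821277730432}{5263} \approx -7.0458 \cdot 10^{10}$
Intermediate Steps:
$f{\left(t,F \right)} = \frac{t}{277}$ ($f{\left(t,F \right)} = t \frac{1}{277} = \frac{t}{277}$)
$c{\left(S \right)} = - \frac{1}{19}$ ($c{\left(S \right)} = \frac{1}{-10 - 9} = \frac{1}{-19} = - \frac{1}{19}$)
$\left(f{\left(-396,-134 \right)} + 296756\right) \left(c{\left(-353 \right)} - 237429\right) = \left(\frac{1}{277} \left(-396\right) + 296756\right) \left(- \frac{1}{19} - 237429\right) = \left(- \frac{396}{277} + 296756\right) \left(- \frac{4511152}{19}\right) = \frac{82201016}{277} \left(- \frac{4511152}{19}\right) = - \frac{370821277730432}{5263}$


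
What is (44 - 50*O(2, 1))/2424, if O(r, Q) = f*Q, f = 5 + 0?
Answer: -103/1212 ≈ -0.084983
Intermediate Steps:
f = 5
O(r, Q) = 5*Q
(44 - 50*O(2, 1))/2424 = (44 - 250)/2424 = (44 - 50*5)*(1/2424) = (44 - 250)*(1/2424) = -206*1/2424 = -103/1212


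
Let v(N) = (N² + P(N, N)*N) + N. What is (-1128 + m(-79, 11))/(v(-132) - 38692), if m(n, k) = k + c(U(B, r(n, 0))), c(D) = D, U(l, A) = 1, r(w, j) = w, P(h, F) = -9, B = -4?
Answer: 9/163 ≈ 0.055215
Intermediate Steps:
v(N) = N² - 8*N (v(N) = (N² - 9*N) + N = N² - 8*N)
m(n, k) = 1 + k (m(n, k) = k + 1 = 1 + k)
(-1128 + m(-79, 11))/(v(-132) - 38692) = (-1128 + (1 + 11))/(-132*(-8 - 132) - 38692) = (-1128 + 12)/(-132*(-140) - 38692) = -1116/(18480 - 38692) = -1116/(-20212) = -1116*(-1/20212) = 9/163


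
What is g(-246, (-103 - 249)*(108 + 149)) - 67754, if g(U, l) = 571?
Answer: -67183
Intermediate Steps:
g(-246, (-103 - 249)*(108 + 149)) - 67754 = 571 - 67754 = -67183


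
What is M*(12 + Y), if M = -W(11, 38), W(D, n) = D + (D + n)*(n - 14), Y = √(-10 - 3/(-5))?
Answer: -14244 - 1187*I*√235/5 ≈ -14244.0 - 3639.3*I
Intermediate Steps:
Y = I*√235/5 (Y = √(-10 - 3*(-⅕)) = √(-10 + ⅗) = √(-47/5) = I*√235/5 ≈ 3.0659*I)
W(D, n) = D + (-14 + n)*(D + n) (W(D, n) = D + (D + n)*(-14 + n) = D + (-14 + n)*(D + n))
M = -1187 (M = -(38² - 14*38 - 13*11 + 11*38) = -(1444 - 532 - 143 + 418) = -1*1187 = -1187)
M*(12 + Y) = -1187*(12 + I*√235/5) = -14244 - 1187*I*√235/5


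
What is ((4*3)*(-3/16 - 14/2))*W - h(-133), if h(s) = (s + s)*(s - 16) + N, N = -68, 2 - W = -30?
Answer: -42326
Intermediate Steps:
W = 32 (W = 2 - 1*(-30) = 2 + 30 = 32)
h(s) = -68 + 2*s*(-16 + s) (h(s) = (s + s)*(s - 16) - 68 = (2*s)*(-16 + s) - 68 = 2*s*(-16 + s) - 68 = -68 + 2*s*(-16 + s))
((4*3)*(-3/16 - 14/2))*W - h(-133) = ((4*3)*(-3/16 - 14/2))*32 - (-68 - 32*(-133) + 2*(-133)**2) = (12*(-3*1/16 - 14*1/2))*32 - (-68 + 4256 + 2*17689) = (12*(-3/16 - 7))*32 - (-68 + 4256 + 35378) = (12*(-115/16))*32 - 1*39566 = -345/4*32 - 39566 = -2760 - 39566 = -42326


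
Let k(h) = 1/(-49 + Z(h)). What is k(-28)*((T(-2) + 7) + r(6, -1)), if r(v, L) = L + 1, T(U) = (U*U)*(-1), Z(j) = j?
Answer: -3/77 ≈ -0.038961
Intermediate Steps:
T(U) = -U² (T(U) = U²*(-1) = -U²)
r(v, L) = 1 + L
k(h) = 1/(-49 + h)
k(-28)*((T(-2) + 7) + r(6, -1)) = ((-1*(-2)² + 7) + (1 - 1))/(-49 - 28) = ((-1*4 + 7) + 0)/(-77) = -((-4 + 7) + 0)/77 = -(3 + 0)/77 = -1/77*3 = -3/77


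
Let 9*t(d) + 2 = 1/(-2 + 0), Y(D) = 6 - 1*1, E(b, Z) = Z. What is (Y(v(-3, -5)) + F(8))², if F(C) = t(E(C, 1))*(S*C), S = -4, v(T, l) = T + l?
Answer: 15625/81 ≈ 192.90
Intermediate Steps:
Y(D) = 5 (Y(D) = 6 - 1 = 5)
t(d) = -5/18 (t(d) = -2/9 + 1/(9*(-2 + 0)) = -2/9 + (⅑)/(-2) = -2/9 + (⅑)*(-½) = -2/9 - 1/18 = -5/18)
F(C) = 10*C/9 (F(C) = -(-10)*C/9 = 10*C/9)
(Y(v(-3, -5)) + F(8))² = (5 + (10/9)*8)² = (5 + 80/9)² = (125/9)² = 15625/81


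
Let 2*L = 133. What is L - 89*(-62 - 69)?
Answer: 23451/2 ≈ 11726.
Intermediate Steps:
L = 133/2 (L = (½)*133 = 133/2 ≈ 66.500)
L - 89*(-62 - 69) = 133/2 - 89*(-62 - 69) = 133/2 - 89*(-131) = 133/2 + 11659 = 23451/2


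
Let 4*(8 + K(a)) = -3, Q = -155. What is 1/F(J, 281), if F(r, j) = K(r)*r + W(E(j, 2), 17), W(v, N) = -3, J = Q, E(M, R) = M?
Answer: 4/5413 ≈ 0.00073896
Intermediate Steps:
K(a) = -35/4 (K(a) = -8 + (1/4)*(-3) = -8 - 3/4 = -35/4)
J = -155
F(r, j) = -3 - 35*r/4 (F(r, j) = -35*r/4 - 3 = -3 - 35*r/4)
1/F(J, 281) = 1/(-3 - 35/4*(-155)) = 1/(-3 + 5425/4) = 1/(5413/4) = 4/5413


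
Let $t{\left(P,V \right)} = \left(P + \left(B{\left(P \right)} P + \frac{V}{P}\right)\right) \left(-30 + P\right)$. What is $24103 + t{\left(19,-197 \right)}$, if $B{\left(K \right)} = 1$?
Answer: $\frac{452182}{19} \approx 23799.0$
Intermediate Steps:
$t{\left(P,V \right)} = \left(-30 + P\right) \left(2 P + \frac{V}{P}\right)$ ($t{\left(P,V \right)} = \left(P + \left(1 P + \frac{V}{P}\right)\right) \left(-30 + P\right) = \left(P + \left(P + \frac{V}{P}\right)\right) \left(-30 + P\right) = \left(2 P + \frac{V}{P}\right) \left(-30 + P\right) = \left(-30 + P\right) \left(2 P + \frac{V}{P}\right)$)
$24103 + t{\left(19,-197 \right)} = 24103 - \left(1337 - 722 - \frac{5910}{19}\right) = 24103 - \left(615 - \frac{5910}{19}\right) = 24103 + \left(-197 - 1140 + 722 + \frac{5910}{19}\right) = 24103 - \frac{5775}{19} = \frac{452182}{19}$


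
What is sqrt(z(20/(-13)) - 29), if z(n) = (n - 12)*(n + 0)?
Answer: I*sqrt(1381)/13 ≈ 2.8586*I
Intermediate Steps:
z(n) = n*(-12 + n) (z(n) = (-12 + n)*n = n*(-12 + n))
sqrt(z(20/(-13)) - 29) = sqrt((20/(-13))*(-12 + 20/(-13)) - 29) = sqrt((20*(-1/13))*(-12 + 20*(-1/13)) - 29) = sqrt(-20*(-12 - 20/13)/13 - 29) = sqrt(-20/13*(-176/13) - 29) = sqrt(3520/169 - 29) = sqrt(-1381/169) = I*sqrt(1381)/13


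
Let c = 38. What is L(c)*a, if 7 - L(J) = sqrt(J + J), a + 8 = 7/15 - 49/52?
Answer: -46277/780 + 6611*sqrt(19)/390 ≈ 14.559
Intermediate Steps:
a = -6611/780 (a = -8 + (7/15 - 49/52) = -8 - 371/780 = -6611/780 ≈ -8.4756)
L(J) = 7 - sqrt(2)*sqrt(J) (L(J) = 7 - sqrt(J + J) = 7 - sqrt(2*J) = 7 - sqrt(2)*sqrt(J))
L(c)*a = (7 - sqrt(2)*sqrt(38))*(-6611/780) = (7 - 2*sqrt(19))*(-6611/780) = -46277/780 + 6611*sqrt(19)/390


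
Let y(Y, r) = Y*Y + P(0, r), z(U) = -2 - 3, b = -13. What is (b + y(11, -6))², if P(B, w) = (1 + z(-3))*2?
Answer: 10000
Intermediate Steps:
z(U) = -5
P(B, w) = -8 (P(B, w) = (1 - 5)*2 = -4*2 = -8)
y(Y, r) = -8 + Y² (y(Y, r) = Y*Y - 8 = Y² - 8 = -8 + Y²)
(b + y(11, -6))² = (-13 + (-8 + 11²))² = (-13 + (-8 + 121))² = (-13 + 113)² = 100² = 10000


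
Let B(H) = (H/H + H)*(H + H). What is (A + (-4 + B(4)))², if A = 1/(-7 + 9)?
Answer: 5329/4 ≈ 1332.3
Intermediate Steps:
A = ½ (A = 1/2 = ½ ≈ 0.50000)
B(H) = 2*H*(1 + H) (B(H) = (1 + H)*(2*H) = 2*H*(1 + H))
(A + (-4 + B(4)))² = (½ + (-4 + 2*4*(1 + 4)))² = (½ + (-4 + 2*4*5))² = (½ + (-4 + 40))² = (½ + 36)² = (73/2)² = 5329/4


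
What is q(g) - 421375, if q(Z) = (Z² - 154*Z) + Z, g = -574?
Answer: -4077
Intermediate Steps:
q(Z) = Z² - 153*Z
q(g) - 421375 = -574*(-153 - 574) - 421375 = -574*(-727) - 421375 = 417298 - 421375 = -4077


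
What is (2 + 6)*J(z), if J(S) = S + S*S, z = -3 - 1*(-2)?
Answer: 0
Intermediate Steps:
z = -1 (z = -3 + 2 = -1)
J(S) = S + S**2
(2 + 6)*J(z) = (2 + 6)*(-(1 - 1)) = 8*(-1*0) = 8*0 = 0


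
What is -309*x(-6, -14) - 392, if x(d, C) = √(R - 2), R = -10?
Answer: -392 - 618*I*√3 ≈ -392.0 - 1070.4*I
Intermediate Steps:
x(d, C) = 2*I*√3 (x(d, C) = √(-10 - 2) = √(-12) = 2*I*√3)
-309*x(-6, -14) - 392 = -618*I*√3 - 392 = -392 - 618*I*√3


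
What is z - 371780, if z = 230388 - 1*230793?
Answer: -372185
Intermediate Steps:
z = -405 (z = 230388 - 230793 = -405)
z - 371780 = -405 - 371780 = -372185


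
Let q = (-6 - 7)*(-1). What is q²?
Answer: 169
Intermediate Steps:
q = 13 (q = -13*(-1) = 13)
q² = 13² = 169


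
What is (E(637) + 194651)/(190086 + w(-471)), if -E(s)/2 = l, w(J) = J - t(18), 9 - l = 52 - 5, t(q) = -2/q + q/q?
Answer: 1752543/1706527 ≈ 1.0270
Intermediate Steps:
t(q) = 1 - 2/q (t(q) = -2/q + 1 = 1 - 2/q)
l = -38 (l = 9 - (52 - 5) = 9 - 1*47 = 9 - 47 = -38)
w(J) = -8/9 + J (w(J) = J - (-2 + 18)/18 = J - 16/18 = J - 1*8/9 = J - 8/9 = -8/9 + J)
E(s) = 76 (E(s) = -2*(-38) = 76)
(E(637) + 194651)/(190086 + w(-471)) = (76 + 194651)/(190086 + (-8/9 - 471)) = 194727/(190086 - 4247/9) = 194727/(1706527/9) = 194727*(9/1706527) = 1752543/1706527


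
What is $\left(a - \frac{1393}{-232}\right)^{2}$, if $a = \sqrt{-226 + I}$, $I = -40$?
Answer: $- \frac{12376735}{53824} + \frac{1393 i \sqrt{266}}{116} \approx -229.95 + 195.85 i$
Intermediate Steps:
$a = i \sqrt{266}$ ($a = \sqrt{-226 - 40} = \sqrt{-266} = i \sqrt{266} \approx 16.31 i$)
$\left(a - \frac{1393}{-232}\right)^{2} = \left(i \sqrt{266} - \frac{1393}{-232}\right)^{2} = \left(i \sqrt{266} - - \frac{1393}{232}\right)^{2} = \left(i \sqrt{266} + \frac{1393}{232}\right)^{2} = \left(\frac{1393}{232} + i \sqrt{266}\right)^{2}$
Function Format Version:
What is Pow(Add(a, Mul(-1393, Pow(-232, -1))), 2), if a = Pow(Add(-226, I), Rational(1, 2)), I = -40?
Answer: Add(Rational(-12376735, 53824), Mul(Rational(1393, 116), I, Pow(266, Rational(1, 2)))) ≈ Add(-229.95, Mul(195.85, I))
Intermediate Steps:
a = Mul(I, Pow(266, Rational(1, 2))) (a = Pow(Add(-226, -40), Rational(1, 2)) = Pow(-266, Rational(1, 2)) = Mul(I, Pow(266, Rational(1, 2))) ≈ Mul(16.310, I))
Pow(Add(a, Mul(-1393, Pow(-232, -1))), 2) = Pow(Add(Mul(I, Pow(266, Rational(1, 2))), Mul(-1393, Pow(-232, -1))), 2) = Pow(Add(Mul(I, Pow(266, Rational(1, 2))), Mul(-1393, Rational(-1, 232))), 2) = Pow(Add(Mul(I, Pow(266, Rational(1, 2))), Rational(1393, 232)), 2) = Pow(Add(Rational(1393, 232), Mul(I, Pow(266, Rational(1, 2)))), 2)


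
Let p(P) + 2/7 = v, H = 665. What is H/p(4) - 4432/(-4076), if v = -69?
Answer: -841213/98843 ≈ -8.5106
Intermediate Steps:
p(P) = -485/7 (p(P) = -2/7 - 69 = -485/7)
H/p(4) - 4432/(-4076) = 665/(-485/7) - 4432/(-4076) = 665*(-7/485) - 4432*(-1/4076) = -931/97 + 1108/1019 = -841213/98843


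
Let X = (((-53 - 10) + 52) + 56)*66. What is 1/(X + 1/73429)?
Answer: 73429/218084131 ≈ 0.00033670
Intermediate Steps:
X = 2970 (X = ((-63 + 52) + 56)*66 = (-11 + 56)*66 = 45*66 = 2970)
1/(X + 1/73429) = 1/(2970 + 1/73429) = 1/(218084131/73429) = 73429/218084131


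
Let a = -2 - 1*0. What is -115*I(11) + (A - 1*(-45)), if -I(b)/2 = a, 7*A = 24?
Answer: -2881/7 ≈ -411.57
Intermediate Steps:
A = 24/7 (A = (⅐)*24 = 24/7 ≈ 3.4286)
a = -2 (a = -2 + 0 = -2)
I(b) = 4 (I(b) = -2*(-2) = 4)
-115*I(11) + (A - 1*(-45)) = -115*4 + (24/7 - 1*(-45)) = -460 + (24/7 + 45) = -460 + 339/7 = -2881/7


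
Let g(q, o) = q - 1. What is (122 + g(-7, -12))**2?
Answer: 12996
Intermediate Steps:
g(q, o) = -1 + q
(122 + g(-7, -12))**2 = (122 + (-1 - 7))**2 = (122 - 8)**2 = 114**2 = 12996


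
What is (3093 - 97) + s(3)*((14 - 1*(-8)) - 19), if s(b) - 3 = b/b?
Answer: 3008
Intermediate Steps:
s(b) = 4 (s(b) = 3 + b/b = 3 + 1 = 4)
(3093 - 97) + s(3)*((14 - 1*(-8)) - 19) = (3093 - 97) + 4*((14 - 1*(-8)) - 19) = 2996 + 4*((14 + 8) - 19) = 2996 + 4*(22 - 19) = 2996 + 4*3 = 2996 + 12 = 3008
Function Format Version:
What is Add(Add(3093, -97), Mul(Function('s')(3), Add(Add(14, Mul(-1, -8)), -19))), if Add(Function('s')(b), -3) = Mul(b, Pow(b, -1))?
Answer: 3008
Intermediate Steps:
Function('s')(b) = 4 (Function('s')(b) = Add(3, Mul(b, Pow(b, -1))) = Add(3, 1) = 4)
Add(Add(3093, -97), Mul(Function('s')(3), Add(Add(14, Mul(-1, -8)), -19))) = Add(Add(3093, -97), Mul(4, Add(Add(14, Mul(-1, -8)), -19))) = Add(2996, Mul(4, Add(Add(14, 8), -19))) = Add(2996, Mul(4, Add(22, -19))) = Add(2996, Mul(4, 3)) = Add(2996, 12) = 3008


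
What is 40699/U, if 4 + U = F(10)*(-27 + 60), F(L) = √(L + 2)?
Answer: 40699/3263 + 1343067*√3/6526 ≈ 368.93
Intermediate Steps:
F(L) = √(2 + L)
U = -4 + 66*√3 (U = -4 + √(2 + 10)*(-27 + 60) = -4 + √12*33 = -4 + (2*√3)*33 = -4 + 66*√3 ≈ 110.32)
40699/U = 40699/(-4 + 66*√3)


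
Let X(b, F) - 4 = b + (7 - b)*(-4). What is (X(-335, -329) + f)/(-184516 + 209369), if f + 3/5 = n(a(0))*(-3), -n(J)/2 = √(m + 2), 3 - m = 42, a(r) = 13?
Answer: -8498/124265 + 6*I*√37/24853 ≈ -0.068386 + 0.0014685*I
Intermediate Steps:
m = -39 (m = 3 - 1*42 = 3 - 42 = -39)
X(b, F) = -24 + 5*b (X(b, F) = 4 + (b + (7 - b)*(-4)) = 4 + (b + (-28 + 4*b)) = 4 + (-28 + 5*b) = -24 + 5*b)
n(J) = -2*I*√37 (n(J) = -2*√(-39 + 2) = -2*I*√37)
f = -⅗ + 6*I*√37 (f = -⅗ - 2*I*√37*(-3) = -⅗ + 6*I*√37 ≈ -0.6 + 36.497*I)
(X(-335, -329) + f)/(-184516 + 209369) = ((-24 + 5*(-335)) + (-⅗ + 6*I*√37))/(-184516 + 209369) = ((-24 - 1675) + (-⅗ + 6*I*√37))/24853 = (-1699 + (-⅗ + 6*I*√37))*(1/24853) = (-8498/5 + 6*I*√37)*(1/24853) = -8498/124265 + 6*I*√37/24853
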